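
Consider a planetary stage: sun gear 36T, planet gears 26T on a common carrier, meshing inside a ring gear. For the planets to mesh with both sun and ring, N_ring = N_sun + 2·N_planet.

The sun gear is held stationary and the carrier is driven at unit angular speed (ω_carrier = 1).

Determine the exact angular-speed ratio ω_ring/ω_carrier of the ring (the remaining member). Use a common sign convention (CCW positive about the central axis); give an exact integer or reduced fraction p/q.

N_ring = 36 + 2·26 = 88
36(ω_s−ω_c) = −88(ω_r−ω_c),  ω_s=0, ω_c=1
ω_r = 1 − (36/88)(0−1) = 31/22
ω_r/ω_c = 31/22

31/22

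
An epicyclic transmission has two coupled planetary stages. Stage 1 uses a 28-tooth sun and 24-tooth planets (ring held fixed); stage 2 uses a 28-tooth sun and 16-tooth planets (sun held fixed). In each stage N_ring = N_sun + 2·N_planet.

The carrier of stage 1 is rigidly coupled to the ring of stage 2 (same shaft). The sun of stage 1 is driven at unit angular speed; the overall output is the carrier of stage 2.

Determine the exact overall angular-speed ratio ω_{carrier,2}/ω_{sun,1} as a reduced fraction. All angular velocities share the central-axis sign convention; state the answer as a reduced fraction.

Stage 1: N_ring = 28 + 2·24 = 76
Stage 1: 28(ω_s−ω_c) = −76(ω_r−ω_c),  ω_r=0, ω_s=1
Stage 1: 28(1−ω_c) = −76(0−ω_c)  ⇒  104ω_c = 28  ⇒  ω_c = 7/26
  ⇒ ω_c¹/ω_s¹ = 7/26
Stage 2: N_ring = 28 + 2·16 = 60
Stage 2: 28(ω_s−ω_c) = −60(ω_r−ω_c),  ω_s=0, ω_r=1
Stage 2: 28(0−ω_c) = −60(1−ω_c)  ⇒  88ω_c = 60  ⇒  ω_c = 15/22
  ⇒ ω_c²/ω_r² = 15/22
Coupling ω_r² = ω_c¹ ⇒ overall = 7/26 × 15/22 = 105/572

105/572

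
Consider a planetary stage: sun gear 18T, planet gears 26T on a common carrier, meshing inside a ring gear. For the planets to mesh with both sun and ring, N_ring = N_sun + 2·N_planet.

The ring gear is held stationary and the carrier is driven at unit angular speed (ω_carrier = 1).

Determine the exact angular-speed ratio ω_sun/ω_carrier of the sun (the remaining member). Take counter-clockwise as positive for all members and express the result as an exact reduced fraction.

44/9

N_ring = 18 + 2·26 = 70
18(ω_s−ω_c) = −70(ω_r−ω_c),  ω_r=0, ω_c=1
ω_s = 1 − (70/18)(0−1) = 44/9
ω_s/ω_c = 44/9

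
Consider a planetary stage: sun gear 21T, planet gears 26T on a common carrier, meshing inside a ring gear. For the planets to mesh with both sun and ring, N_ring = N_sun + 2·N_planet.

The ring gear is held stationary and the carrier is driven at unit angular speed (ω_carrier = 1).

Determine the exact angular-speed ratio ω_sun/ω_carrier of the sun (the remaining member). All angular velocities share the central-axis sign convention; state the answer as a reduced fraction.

N_ring = 21 + 2·26 = 73
21(ω_s−ω_c) = −73(ω_r−ω_c),  ω_r=0, ω_c=1
ω_s = 1 − (73/21)(0−1) = 94/21
ω_s/ω_c = 94/21

94/21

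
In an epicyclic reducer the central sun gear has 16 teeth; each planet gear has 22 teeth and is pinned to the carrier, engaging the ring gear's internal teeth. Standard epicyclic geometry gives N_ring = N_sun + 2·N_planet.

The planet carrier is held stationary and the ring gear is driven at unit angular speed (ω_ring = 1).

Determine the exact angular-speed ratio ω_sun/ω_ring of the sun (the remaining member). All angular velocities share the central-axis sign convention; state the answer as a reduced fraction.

-15/4

N_ring = 16 + 2·22 = 60
16(ω_s−ω_c) = −60(ω_r−ω_c),  ω_c=0, ω_r=1
ω_s = 0 − (60/16)(1−0) = -15/4
ω_s/ω_r = -15/4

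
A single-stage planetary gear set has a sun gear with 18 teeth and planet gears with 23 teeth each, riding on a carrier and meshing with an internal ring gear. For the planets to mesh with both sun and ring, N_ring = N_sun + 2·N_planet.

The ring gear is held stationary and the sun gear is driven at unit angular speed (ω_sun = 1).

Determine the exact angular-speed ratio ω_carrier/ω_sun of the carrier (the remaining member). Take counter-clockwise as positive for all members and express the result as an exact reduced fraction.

9/41

N_ring = 18 + 2·23 = 64
18(ω_s−ω_c) = −64(ω_r−ω_c),  ω_r=0, ω_s=1
18(1−ω_c) = −64(0−ω_c)  ⇒  82ω_c = 18  ⇒  ω_c = 9/41
ω_c/ω_s = 9/41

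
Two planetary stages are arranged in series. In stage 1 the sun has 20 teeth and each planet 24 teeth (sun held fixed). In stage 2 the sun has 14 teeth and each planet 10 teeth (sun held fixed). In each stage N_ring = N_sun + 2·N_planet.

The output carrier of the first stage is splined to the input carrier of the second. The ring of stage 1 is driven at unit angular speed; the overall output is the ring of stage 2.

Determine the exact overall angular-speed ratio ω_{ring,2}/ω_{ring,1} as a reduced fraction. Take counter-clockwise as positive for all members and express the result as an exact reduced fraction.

12/11

Stage 1: N_ring = 20 + 2·24 = 68
Stage 1: 20(ω_s−ω_c) = −68(ω_r−ω_c),  ω_s=0, ω_r=1
Stage 1: 20(0−ω_c) = −68(1−ω_c)  ⇒  88ω_c = 68  ⇒  ω_c = 17/22
  ⇒ ω_c¹/ω_r¹ = 17/22
Stage 2: N_ring = 14 + 2·10 = 34
Stage 2: 14(ω_s−ω_c) = −34(ω_r−ω_c),  ω_s=0, ω_c=1
Stage 2: ω_r = 1 − (14/34)(0−1) = 24/17
  ⇒ ω_r²/ω_c² = 24/17
Coupling ω_c² = ω_c¹ ⇒ overall = 17/22 × 24/17 = 12/11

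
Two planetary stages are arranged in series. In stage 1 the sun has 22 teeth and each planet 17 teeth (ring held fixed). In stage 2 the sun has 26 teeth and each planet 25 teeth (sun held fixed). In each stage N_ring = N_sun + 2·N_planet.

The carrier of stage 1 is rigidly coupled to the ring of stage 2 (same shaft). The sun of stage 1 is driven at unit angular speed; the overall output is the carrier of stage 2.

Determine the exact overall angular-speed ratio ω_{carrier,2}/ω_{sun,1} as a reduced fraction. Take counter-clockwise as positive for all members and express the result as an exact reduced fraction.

418/1989

Stage 1: N_ring = 22 + 2·17 = 56
Stage 1: 22(ω_s−ω_c) = −56(ω_r−ω_c),  ω_r=0, ω_s=1
Stage 1: 22(1−ω_c) = −56(0−ω_c)  ⇒  78ω_c = 22  ⇒  ω_c = 11/39
  ⇒ ω_c¹/ω_s¹ = 11/39
Stage 2: N_ring = 26 + 2·25 = 76
Stage 2: 26(ω_s−ω_c) = −76(ω_r−ω_c),  ω_s=0, ω_r=1
Stage 2: 26(0−ω_c) = −76(1−ω_c)  ⇒  102ω_c = 76  ⇒  ω_c = 38/51
  ⇒ ω_c²/ω_r² = 38/51
Coupling ω_r² = ω_c¹ ⇒ overall = 11/39 × 38/51 = 418/1989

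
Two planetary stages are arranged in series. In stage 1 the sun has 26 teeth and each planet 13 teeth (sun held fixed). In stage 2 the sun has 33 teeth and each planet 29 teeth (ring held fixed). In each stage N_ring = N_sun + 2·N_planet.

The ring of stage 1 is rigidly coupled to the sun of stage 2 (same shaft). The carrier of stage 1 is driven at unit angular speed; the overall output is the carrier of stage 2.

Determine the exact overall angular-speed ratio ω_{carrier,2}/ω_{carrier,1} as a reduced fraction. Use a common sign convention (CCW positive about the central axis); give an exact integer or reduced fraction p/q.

Stage 1: N_ring = 26 + 2·13 = 52
Stage 1: 26(ω_s−ω_c) = −52(ω_r−ω_c),  ω_s=0, ω_c=1
Stage 1: ω_r = 1 − (26/52)(0−1) = 3/2
  ⇒ ω_r¹/ω_c¹ = 3/2
Stage 2: N_ring = 33 + 2·29 = 91
Stage 2: 33(ω_s−ω_c) = −91(ω_r−ω_c),  ω_r=0, ω_s=1
Stage 2: 33(1−ω_c) = −91(0−ω_c)  ⇒  124ω_c = 33  ⇒  ω_c = 33/124
  ⇒ ω_c²/ω_s² = 33/124
Coupling ω_s² = ω_r¹ ⇒ overall = 3/2 × 33/124 = 99/248

99/248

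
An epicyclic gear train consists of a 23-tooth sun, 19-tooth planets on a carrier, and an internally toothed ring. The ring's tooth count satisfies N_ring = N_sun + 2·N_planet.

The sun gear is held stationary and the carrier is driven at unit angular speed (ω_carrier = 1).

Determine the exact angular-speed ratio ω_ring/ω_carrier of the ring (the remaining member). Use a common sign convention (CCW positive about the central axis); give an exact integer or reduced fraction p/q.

84/61

N_ring = 23 + 2·19 = 61
23(ω_s−ω_c) = −61(ω_r−ω_c),  ω_s=0, ω_c=1
ω_r = 1 − (23/61)(0−1) = 84/61
ω_r/ω_c = 84/61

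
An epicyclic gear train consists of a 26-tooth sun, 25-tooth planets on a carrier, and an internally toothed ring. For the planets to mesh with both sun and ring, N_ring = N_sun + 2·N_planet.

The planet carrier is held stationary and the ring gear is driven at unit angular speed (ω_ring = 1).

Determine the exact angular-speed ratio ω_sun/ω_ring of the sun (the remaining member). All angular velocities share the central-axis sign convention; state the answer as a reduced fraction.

-38/13

N_ring = 26 + 2·25 = 76
26(ω_s−ω_c) = −76(ω_r−ω_c),  ω_c=0, ω_r=1
ω_s = 0 − (76/26)(1−0) = -38/13
ω_s/ω_r = -38/13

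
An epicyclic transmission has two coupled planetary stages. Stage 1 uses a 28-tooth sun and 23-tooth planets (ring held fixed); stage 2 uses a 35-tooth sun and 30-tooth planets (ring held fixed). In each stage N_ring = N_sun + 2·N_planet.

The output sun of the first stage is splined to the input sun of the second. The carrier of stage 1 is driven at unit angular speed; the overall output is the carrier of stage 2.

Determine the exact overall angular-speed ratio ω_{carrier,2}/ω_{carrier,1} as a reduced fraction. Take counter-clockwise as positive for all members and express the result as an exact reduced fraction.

51/52

Stage 1: N_ring = 28 + 2·23 = 74
Stage 1: 28(ω_s−ω_c) = −74(ω_r−ω_c),  ω_r=0, ω_c=1
Stage 1: ω_s = 1 − (74/28)(0−1) = 51/14
  ⇒ ω_s¹/ω_c¹ = 51/14
Stage 2: N_ring = 35 + 2·30 = 95
Stage 2: 35(ω_s−ω_c) = −95(ω_r−ω_c),  ω_r=0, ω_s=1
Stage 2: 35(1−ω_c) = −95(0−ω_c)  ⇒  130ω_c = 35  ⇒  ω_c = 7/26
  ⇒ ω_c²/ω_s² = 7/26
Coupling ω_s² = ω_s¹ ⇒ overall = 51/14 × 7/26 = 51/52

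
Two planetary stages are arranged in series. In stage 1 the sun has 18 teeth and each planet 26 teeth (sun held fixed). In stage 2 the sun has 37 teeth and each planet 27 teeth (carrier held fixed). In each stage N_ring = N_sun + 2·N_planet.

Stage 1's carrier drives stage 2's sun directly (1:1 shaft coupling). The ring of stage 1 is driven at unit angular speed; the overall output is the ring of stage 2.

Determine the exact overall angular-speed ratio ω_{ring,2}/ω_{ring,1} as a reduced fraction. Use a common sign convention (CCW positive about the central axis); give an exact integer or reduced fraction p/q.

Stage 1: N_ring = 18 + 2·26 = 70
Stage 1: 18(ω_s−ω_c) = −70(ω_r−ω_c),  ω_s=0, ω_r=1
Stage 1: 18(0−ω_c) = −70(1−ω_c)  ⇒  88ω_c = 70  ⇒  ω_c = 35/44
  ⇒ ω_c¹/ω_r¹ = 35/44
Stage 2: N_ring = 37 + 2·27 = 91
Stage 2: 37(ω_s−ω_c) = −91(ω_r−ω_c),  ω_c=0, ω_s=1
Stage 2: ω_r = 0 − (37/91)(1−0) = -37/91
  ⇒ ω_r²/ω_s² = -37/91
Coupling ω_s² = ω_c¹ ⇒ overall = 35/44 × -37/91 = -185/572

-185/572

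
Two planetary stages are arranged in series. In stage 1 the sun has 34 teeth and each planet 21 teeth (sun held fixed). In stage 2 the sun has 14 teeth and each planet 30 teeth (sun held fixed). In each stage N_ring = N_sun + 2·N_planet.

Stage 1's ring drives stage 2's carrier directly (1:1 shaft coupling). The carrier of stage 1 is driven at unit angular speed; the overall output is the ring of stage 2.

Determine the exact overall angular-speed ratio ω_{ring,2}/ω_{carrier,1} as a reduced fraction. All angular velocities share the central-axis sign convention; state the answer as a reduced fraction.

Stage 1: N_ring = 34 + 2·21 = 76
Stage 1: 34(ω_s−ω_c) = −76(ω_r−ω_c),  ω_s=0, ω_c=1
Stage 1: ω_r = 1 − (34/76)(0−1) = 55/38
  ⇒ ω_r¹/ω_c¹ = 55/38
Stage 2: N_ring = 14 + 2·30 = 74
Stage 2: 14(ω_s−ω_c) = −74(ω_r−ω_c),  ω_s=0, ω_c=1
Stage 2: ω_r = 1 − (14/74)(0−1) = 44/37
  ⇒ ω_r²/ω_c² = 44/37
Coupling ω_c² = ω_r¹ ⇒ overall = 55/38 × 44/37 = 1210/703

1210/703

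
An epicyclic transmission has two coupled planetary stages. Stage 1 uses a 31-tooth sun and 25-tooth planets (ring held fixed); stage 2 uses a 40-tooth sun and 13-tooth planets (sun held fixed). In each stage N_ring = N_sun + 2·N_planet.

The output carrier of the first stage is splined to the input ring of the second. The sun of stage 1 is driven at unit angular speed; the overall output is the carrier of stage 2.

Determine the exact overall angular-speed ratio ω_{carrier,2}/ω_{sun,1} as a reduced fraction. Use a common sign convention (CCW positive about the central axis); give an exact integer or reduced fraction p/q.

1023/5936

Stage 1: N_ring = 31 + 2·25 = 81
Stage 1: 31(ω_s−ω_c) = −81(ω_r−ω_c),  ω_r=0, ω_s=1
Stage 1: 31(1−ω_c) = −81(0−ω_c)  ⇒  112ω_c = 31  ⇒  ω_c = 31/112
  ⇒ ω_c¹/ω_s¹ = 31/112
Stage 2: N_ring = 40 + 2·13 = 66
Stage 2: 40(ω_s−ω_c) = −66(ω_r−ω_c),  ω_s=0, ω_r=1
Stage 2: 40(0−ω_c) = −66(1−ω_c)  ⇒  106ω_c = 66  ⇒  ω_c = 33/53
  ⇒ ω_c²/ω_r² = 33/53
Coupling ω_r² = ω_c¹ ⇒ overall = 31/112 × 33/53 = 1023/5936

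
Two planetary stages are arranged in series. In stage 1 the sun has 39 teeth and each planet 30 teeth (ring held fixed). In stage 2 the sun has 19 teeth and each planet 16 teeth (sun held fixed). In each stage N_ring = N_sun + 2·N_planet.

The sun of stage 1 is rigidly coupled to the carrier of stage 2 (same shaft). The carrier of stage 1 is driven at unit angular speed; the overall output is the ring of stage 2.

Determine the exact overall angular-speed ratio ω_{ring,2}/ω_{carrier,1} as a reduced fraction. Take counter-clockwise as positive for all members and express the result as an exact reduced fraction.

3220/663

Stage 1: N_ring = 39 + 2·30 = 99
Stage 1: 39(ω_s−ω_c) = −99(ω_r−ω_c),  ω_r=0, ω_c=1
Stage 1: ω_s = 1 − (99/39)(0−1) = 46/13
  ⇒ ω_s¹/ω_c¹ = 46/13
Stage 2: N_ring = 19 + 2·16 = 51
Stage 2: 19(ω_s−ω_c) = −51(ω_r−ω_c),  ω_s=0, ω_c=1
Stage 2: ω_r = 1 − (19/51)(0−1) = 70/51
  ⇒ ω_r²/ω_c² = 70/51
Coupling ω_c² = ω_s¹ ⇒ overall = 46/13 × 70/51 = 3220/663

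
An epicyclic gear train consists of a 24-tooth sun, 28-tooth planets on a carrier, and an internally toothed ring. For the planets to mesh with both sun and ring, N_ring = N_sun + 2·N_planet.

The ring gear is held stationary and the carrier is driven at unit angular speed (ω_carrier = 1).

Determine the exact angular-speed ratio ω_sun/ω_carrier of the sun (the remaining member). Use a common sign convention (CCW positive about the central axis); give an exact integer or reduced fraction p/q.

13/3

N_ring = 24 + 2·28 = 80
24(ω_s−ω_c) = −80(ω_r−ω_c),  ω_r=0, ω_c=1
ω_s = 1 − (80/24)(0−1) = 13/3
ω_s/ω_c = 13/3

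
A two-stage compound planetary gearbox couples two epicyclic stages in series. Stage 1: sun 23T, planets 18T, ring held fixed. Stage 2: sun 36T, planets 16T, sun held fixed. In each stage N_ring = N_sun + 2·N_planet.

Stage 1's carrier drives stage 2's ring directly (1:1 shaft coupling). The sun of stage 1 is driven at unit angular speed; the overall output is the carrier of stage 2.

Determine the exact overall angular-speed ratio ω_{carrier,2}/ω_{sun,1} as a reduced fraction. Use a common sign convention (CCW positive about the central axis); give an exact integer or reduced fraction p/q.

Stage 1: N_ring = 23 + 2·18 = 59
Stage 1: 23(ω_s−ω_c) = −59(ω_r−ω_c),  ω_r=0, ω_s=1
Stage 1: 23(1−ω_c) = −59(0−ω_c)  ⇒  82ω_c = 23  ⇒  ω_c = 23/82
  ⇒ ω_c¹/ω_s¹ = 23/82
Stage 2: N_ring = 36 + 2·16 = 68
Stage 2: 36(ω_s−ω_c) = −68(ω_r−ω_c),  ω_s=0, ω_r=1
Stage 2: 36(0−ω_c) = −68(1−ω_c)  ⇒  104ω_c = 68  ⇒  ω_c = 17/26
  ⇒ ω_c²/ω_r² = 17/26
Coupling ω_r² = ω_c¹ ⇒ overall = 23/82 × 17/26 = 391/2132

391/2132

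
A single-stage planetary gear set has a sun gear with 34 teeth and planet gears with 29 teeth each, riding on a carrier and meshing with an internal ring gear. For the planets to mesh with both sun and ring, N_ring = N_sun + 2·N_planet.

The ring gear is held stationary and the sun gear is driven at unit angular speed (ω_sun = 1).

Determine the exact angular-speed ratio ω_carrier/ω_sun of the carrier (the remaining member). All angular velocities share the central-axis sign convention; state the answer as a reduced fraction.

17/63

N_ring = 34 + 2·29 = 92
34(ω_s−ω_c) = −92(ω_r−ω_c),  ω_r=0, ω_s=1
34(1−ω_c) = −92(0−ω_c)  ⇒  126ω_c = 34  ⇒  ω_c = 17/63
ω_c/ω_s = 17/63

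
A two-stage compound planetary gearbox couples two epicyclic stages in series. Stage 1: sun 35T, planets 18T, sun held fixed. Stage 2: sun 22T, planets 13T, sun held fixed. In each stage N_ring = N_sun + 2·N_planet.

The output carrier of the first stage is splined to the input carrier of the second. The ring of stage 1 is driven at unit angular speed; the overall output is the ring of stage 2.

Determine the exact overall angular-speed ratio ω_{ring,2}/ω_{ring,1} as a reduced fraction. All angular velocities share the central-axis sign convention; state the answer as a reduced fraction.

Stage 1: N_ring = 35 + 2·18 = 71
Stage 1: 35(ω_s−ω_c) = −71(ω_r−ω_c),  ω_s=0, ω_r=1
Stage 1: 35(0−ω_c) = −71(1−ω_c)  ⇒  106ω_c = 71  ⇒  ω_c = 71/106
  ⇒ ω_c¹/ω_r¹ = 71/106
Stage 2: N_ring = 22 + 2·13 = 48
Stage 2: 22(ω_s−ω_c) = −48(ω_r−ω_c),  ω_s=0, ω_c=1
Stage 2: ω_r = 1 − (22/48)(0−1) = 35/24
  ⇒ ω_r²/ω_c² = 35/24
Coupling ω_c² = ω_c¹ ⇒ overall = 71/106 × 35/24 = 2485/2544

2485/2544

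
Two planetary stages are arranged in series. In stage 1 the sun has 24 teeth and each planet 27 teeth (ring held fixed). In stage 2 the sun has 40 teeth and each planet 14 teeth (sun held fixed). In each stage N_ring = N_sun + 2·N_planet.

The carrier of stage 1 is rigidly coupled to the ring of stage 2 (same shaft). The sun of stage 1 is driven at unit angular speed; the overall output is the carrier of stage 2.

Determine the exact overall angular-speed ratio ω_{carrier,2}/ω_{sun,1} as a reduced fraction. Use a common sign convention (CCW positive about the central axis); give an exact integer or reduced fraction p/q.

Stage 1: N_ring = 24 + 2·27 = 78
Stage 1: 24(ω_s−ω_c) = −78(ω_r−ω_c),  ω_r=0, ω_s=1
Stage 1: 24(1−ω_c) = −78(0−ω_c)  ⇒  102ω_c = 24  ⇒  ω_c = 4/17
  ⇒ ω_c¹/ω_s¹ = 4/17
Stage 2: N_ring = 40 + 2·14 = 68
Stage 2: 40(ω_s−ω_c) = −68(ω_r−ω_c),  ω_s=0, ω_r=1
Stage 2: 40(0−ω_c) = −68(1−ω_c)  ⇒  108ω_c = 68  ⇒  ω_c = 17/27
  ⇒ ω_c²/ω_r² = 17/27
Coupling ω_r² = ω_c¹ ⇒ overall = 4/17 × 17/27 = 4/27

4/27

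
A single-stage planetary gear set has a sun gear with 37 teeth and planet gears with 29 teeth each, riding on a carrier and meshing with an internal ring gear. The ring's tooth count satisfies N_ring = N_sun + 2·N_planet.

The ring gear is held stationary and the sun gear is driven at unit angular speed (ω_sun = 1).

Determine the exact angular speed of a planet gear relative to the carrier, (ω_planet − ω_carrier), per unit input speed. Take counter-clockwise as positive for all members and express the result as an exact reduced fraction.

N_ring = 37 + 2·29 = 95
37(ω_s−ω_c) = −95(ω_r−ω_c),  ω_r=0, ω_s=1
37(1−ω_c) = −95(0−ω_c)  ⇒  132ω_c = 37  ⇒  ω_c = 37/132
sun–planet: 37·(1−37/132) = −29·(ω_p−ω_c)  ⇒  ω_p−ω_c = −(37/29)·(95/132) = -3515/3828

-3515/3828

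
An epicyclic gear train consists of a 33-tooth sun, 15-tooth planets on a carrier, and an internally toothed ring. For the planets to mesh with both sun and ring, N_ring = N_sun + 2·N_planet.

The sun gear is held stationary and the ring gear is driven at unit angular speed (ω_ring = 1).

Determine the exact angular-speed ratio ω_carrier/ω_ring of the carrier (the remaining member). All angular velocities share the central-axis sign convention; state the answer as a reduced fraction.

21/32

N_ring = 33 + 2·15 = 63
33(ω_s−ω_c) = −63(ω_r−ω_c),  ω_s=0, ω_r=1
33(0−ω_c) = −63(1−ω_c)  ⇒  96ω_c = 63  ⇒  ω_c = 21/32
ω_c/ω_r = 21/32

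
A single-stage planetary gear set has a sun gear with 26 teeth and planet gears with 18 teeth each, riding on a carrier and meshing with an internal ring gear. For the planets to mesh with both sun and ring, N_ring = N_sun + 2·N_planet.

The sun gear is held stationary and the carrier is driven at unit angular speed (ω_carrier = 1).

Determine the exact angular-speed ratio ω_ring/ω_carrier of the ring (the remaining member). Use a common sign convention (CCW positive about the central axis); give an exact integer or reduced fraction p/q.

44/31

N_ring = 26 + 2·18 = 62
26(ω_s−ω_c) = −62(ω_r−ω_c),  ω_s=0, ω_c=1
ω_r = 1 − (26/62)(0−1) = 44/31
ω_r/ω_c = 44/31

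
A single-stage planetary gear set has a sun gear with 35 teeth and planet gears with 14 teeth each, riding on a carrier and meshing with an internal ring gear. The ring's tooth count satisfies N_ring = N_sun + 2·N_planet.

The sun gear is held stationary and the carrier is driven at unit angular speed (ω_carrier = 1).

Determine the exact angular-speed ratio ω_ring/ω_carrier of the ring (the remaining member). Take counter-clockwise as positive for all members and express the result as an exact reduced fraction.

14/9

N_ring = 35 + 2·14 = 63
35(ω_s−ω_c) = −63(ω_r−ω_c),  ω_s=0, ω_c=1
ω_r = 1 − (35/63)(0−1) = 14/9
ω_r/ω_c = 14/9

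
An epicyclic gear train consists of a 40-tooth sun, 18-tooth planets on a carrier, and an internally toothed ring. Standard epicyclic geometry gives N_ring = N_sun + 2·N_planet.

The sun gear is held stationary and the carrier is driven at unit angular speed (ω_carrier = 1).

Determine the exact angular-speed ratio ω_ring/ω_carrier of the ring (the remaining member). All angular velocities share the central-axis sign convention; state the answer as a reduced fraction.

29/19

N_ring = 40 + 2·18 = 76
40(ω_s−ω_c) = −76(ω_r−ω_c),  ω_s=0, ω_c=1
ω_r = 1 − (40/76)(0−1) = 29/19
ω_r/ω_c = 29/19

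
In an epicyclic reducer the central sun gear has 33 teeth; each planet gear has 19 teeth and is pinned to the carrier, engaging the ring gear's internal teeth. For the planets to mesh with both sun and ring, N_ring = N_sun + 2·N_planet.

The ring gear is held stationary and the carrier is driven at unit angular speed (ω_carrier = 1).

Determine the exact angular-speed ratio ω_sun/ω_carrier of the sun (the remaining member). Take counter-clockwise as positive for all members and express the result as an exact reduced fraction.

N_ring = 33 + 2·19 = 71
33(ω_s−ω_c) = −71(ω_r−ω_c),  ω_r=0, ω_c=1
ω_s = 1 − (71/33)(0−1) = 104/33
ω_s/ω_c = 104/33

104/33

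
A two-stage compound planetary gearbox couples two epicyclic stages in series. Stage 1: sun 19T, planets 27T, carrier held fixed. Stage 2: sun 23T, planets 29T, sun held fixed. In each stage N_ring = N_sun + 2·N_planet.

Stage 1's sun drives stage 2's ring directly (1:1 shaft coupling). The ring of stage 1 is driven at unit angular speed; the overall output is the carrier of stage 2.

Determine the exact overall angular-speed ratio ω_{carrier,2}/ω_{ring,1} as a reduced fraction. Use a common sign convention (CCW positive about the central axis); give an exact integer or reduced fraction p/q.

-5913/1976

Stage 1: N_ring = 19 + 2·27 = 73
Stage 1: 19(ω_s−ω_c) = −73(ω_r−ω_c),  ω_c=0, ω_r=1
Stage 1: ω_s = 0 − (73/19)(1−0) = -73/19
  ⇒ ω_s¹/ω_r¹ = -73/19
Stage 2: N_ring = 23 + 2·29 = 81
Stage 2: 23(ω_s−ω_c) = −81(ω_r−ω_c),  ω_s=0, ω_r=1
Stage 2: 23(0−ω_c) = −81(1−ω_c)  ⇒  104ω_c = 81  ⇒  ω_c = 81/104
  ⇒ ω_c²/ω_r² = 81/104
Coupling ω_r² = ω_s¹ ⇒ overall = -73/19 × 81/104 = -5913/1976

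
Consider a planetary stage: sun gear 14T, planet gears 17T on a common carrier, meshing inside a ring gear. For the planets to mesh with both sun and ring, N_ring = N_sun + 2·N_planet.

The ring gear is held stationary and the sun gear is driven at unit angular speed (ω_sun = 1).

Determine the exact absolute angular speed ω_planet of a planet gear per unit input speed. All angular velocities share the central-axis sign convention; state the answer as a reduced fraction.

-7/17

N_ring = 14 + 2·17 = 48
14(ω_s−ω_c) = −48(ω_r−ω_c),  ω_r=0, ω_s=1
14(1−ω_c) = −48(0−ω_c)  ⇒  62ω_c = 14  ⇒  ω_c = 7/31
sun–planet: 14·(1−7/31) = −17·(ω_p−ω_c)  ⇒  ω_p−ω_c = −(14/17)·(24/31) = -336/527
ω_p = 7/31 − 336/527 = -7/17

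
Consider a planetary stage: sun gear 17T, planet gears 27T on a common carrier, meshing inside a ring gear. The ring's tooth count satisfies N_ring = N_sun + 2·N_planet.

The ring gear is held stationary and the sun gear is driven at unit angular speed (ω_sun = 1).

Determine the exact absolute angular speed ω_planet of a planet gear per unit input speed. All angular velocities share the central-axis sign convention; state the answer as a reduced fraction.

N_ring = 17 + 2·27 = 71
17(ω_s−ω_c) = −71(ω_r−ω_c),  ω_r=0, ω_s=1
17(1−ω_c) = −71(0−ω_c)  ⇒  88ω_c = 17  ⇒  ω_c = 17/88
sun–planet: 17·(1−17/88) = −27·(ω_p−ω_c)  ⇒  ω_p−ω_c = −(17/27)·(71/88) = -1207/2376
ω_p = 17/88 − 1207/2376 = -17/54

-17/54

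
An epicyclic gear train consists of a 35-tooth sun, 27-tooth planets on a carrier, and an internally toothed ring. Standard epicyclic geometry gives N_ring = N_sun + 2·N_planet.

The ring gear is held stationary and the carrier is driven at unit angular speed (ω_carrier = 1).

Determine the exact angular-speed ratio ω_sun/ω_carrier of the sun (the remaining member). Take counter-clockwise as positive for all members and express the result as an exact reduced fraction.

N_ring = 35 + 2·27 = 89
35(ω_s−ω_c) = −89(ω_r−ω_c),  ω_r=0, ω_c=1
ω_s = 1 − (89/35)(0−1) = 124/35
ω_s/ω_c = 124/35

124/35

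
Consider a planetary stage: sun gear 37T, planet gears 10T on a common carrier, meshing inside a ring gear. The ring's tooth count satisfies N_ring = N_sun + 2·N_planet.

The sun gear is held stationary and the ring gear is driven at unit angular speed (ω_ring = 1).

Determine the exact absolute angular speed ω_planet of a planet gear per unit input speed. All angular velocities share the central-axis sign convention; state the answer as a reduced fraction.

57/20

N_ring = 37 + 2·10 = 57
37(ω_s−ω_c) = −57(ω_r−ω_c),  ω_s=0, ω_r=1
37(0−ω_c) = −57(1−ω_c)  ⇒  94ω_c = 57  ⇒  ω_c = 57/94
sun–planet: 37·(0−57/94) = −10·(ω_p−ω_c)  ⇒  ω_p−ω_c = −(37/10)·(-57/94) = 2109/940
ω_p = 57/94 + 2109/940 = 57/20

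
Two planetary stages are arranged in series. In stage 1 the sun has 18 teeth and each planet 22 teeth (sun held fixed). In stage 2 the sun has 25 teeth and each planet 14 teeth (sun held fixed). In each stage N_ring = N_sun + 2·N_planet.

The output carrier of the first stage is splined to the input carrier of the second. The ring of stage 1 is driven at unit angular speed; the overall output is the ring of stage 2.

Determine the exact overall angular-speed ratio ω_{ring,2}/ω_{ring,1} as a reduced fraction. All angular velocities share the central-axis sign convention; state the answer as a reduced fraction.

Stage 1: N_ring = 18 + 2·22 = 62
Stage 1: 18(ω_s−ω_c) = −62(ω_r−ω_c),  ω_s=0, ω_r=1
Stage 1: 18(0−ω_c) = −62(1−ω_c)  ⇒  80ω_c = 62  ⇒  ω_c = 31/40
  ⇒ ω_c¹/ω_r¹ = 31/40
Stage 2: N_ring = 25 + 2·14 = 53
Stage 2: 25(ω_s−ω_c) = −53(ω_r−ω_c),  ω_s=0, ω_c=1
Stage 2: ω_r = 1 − (25/53)(0−1) = 78/53
  ⇒ ω_r²/ω_c² = 78/53
Coupling ω_c² = ω_c¹ ⇒ overall = 31/40 × 78/53 = 1209/1060

1209/1060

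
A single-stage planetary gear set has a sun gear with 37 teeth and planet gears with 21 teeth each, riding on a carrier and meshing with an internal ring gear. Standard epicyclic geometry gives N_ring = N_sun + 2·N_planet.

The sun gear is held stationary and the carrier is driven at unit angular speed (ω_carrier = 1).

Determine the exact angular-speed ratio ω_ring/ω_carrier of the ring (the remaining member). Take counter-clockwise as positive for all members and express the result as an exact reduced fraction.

116/79

N_ring = 37 + 2·21 = 79
37(ω_s−ω_c) = −79(ω_r−ω_c),  ω_s=0, ω_c=1
ω_r = 1 − (37/79)(0−1) = 116/79
ω_r/ω_c = 116/79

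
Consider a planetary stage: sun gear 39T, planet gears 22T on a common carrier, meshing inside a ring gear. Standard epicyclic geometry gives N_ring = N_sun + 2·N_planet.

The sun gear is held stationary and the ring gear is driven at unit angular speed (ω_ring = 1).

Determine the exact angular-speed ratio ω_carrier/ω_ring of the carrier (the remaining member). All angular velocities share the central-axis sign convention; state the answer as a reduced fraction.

N_ring = 39 + 2·22 = 83
39(ω_s−ω_c) = −83(ω_r−ω_c),  ω_s=0, ω_r=1
39(0−ω_c) = −83(1−ω_c)  ⇒  122ω_c = 83  ⇒  ω_c = 83/122
ω_c/ω_r = 83/122

83/122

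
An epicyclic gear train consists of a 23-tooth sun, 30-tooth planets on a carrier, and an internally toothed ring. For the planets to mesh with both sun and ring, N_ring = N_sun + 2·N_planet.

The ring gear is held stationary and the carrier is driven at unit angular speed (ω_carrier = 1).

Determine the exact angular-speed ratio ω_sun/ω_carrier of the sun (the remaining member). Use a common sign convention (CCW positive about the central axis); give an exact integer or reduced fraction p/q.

N_ring = 23 + 2·30 = 83
23(ω_s−ω_c) = −83(ω_r−ω_c),  ω_r=0, ω_c=1
ω_s = 1 − (83/23)(0−1) = 106/23
ω_s/ω_c = 106/23

106/23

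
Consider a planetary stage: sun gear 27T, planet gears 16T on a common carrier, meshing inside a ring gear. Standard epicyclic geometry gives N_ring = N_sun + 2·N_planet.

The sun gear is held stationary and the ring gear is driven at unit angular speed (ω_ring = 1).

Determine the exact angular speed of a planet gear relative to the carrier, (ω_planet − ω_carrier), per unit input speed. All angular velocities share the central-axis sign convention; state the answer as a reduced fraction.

1593/1376

N_ring = 27 + 2·16 = 59
27(ω_s−ω_c) = −59(ω_r−ω_c),  ω_s=0, ω_r=1
27(0−ω_c) = −59(1−ω_c)  ⇒  86ω_c = 59  ⇒  ω_c = 59/86
sun–planet: 27·(0−59/86) = −16·(ω_p−ω_c)  ⇒  ω_p−ω_c = −(27/16)·(-59/86) = 1593/1376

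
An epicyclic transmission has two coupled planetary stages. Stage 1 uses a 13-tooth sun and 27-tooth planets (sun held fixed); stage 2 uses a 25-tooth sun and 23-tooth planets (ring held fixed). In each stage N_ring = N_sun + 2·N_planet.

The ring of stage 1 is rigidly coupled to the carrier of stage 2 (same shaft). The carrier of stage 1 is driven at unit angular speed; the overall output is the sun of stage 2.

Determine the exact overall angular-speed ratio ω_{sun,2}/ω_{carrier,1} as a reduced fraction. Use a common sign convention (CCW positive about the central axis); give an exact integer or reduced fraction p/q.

Stage 1: N_ring = 13 + 2·27 = 67
Stage 1: 13(ω_s−ω_c) = −67(ω_r−ω_c),  ω_s=0, ω_c=1
Stage 1: ω_r = 1 − (13/67)(0−1) = 80/67
  ⇒ ω_r¹/ω_c¹ = 80/67
Stage 2: N_ring = 25 + 2·23 = 71
Stage 2: 25(ω_s−ω_c) = −71(ω_r−ω_c),  ω_r=0, ω_c=1
Stage 2: ω_s = 1 − (71/25)(0−1) = 96/25
  ⇒ ω_s²/ω_c² = 96/25
Coupling ω_c² = ω_r¹ ⇒ overall = 80/67 × 96/25 = 1536/335

1536/335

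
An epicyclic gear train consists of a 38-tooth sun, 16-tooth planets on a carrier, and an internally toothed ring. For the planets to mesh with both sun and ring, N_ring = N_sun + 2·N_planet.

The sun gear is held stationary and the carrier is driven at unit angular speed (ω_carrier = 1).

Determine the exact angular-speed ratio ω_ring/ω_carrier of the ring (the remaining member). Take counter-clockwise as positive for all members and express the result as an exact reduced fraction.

N_ring = 38 + 2·16 = 70
38(ω_s−ω_c) = −70(ω_r−ω_c),  ω_s=0, ω_c=1
ω_r = 1 − (38/70)(0−1) = 54/35
ω_r/ω_c = 54/35

54/35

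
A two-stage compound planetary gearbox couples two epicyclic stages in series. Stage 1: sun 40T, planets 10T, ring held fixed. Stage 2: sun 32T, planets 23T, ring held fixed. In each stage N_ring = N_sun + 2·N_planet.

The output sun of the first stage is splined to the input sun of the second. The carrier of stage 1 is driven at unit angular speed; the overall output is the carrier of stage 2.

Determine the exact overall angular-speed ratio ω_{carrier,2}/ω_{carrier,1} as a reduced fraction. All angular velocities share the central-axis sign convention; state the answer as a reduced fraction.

8/11

Stage 1: N_ring = 40 + 2·10 = 60
Stage 1: 40(ω_s−ω_c) = −60(ω_r−ω_c),  ω_r=0, ω_c=1
Stage 1: ω_s = 1 − (60/40)(0−1) = 5/2
  ⇒ ω_s¹/ω_c¹ = 5/2
Stage 2: N_ring = 32 + 2·23 = 78
Stage 2: 32(ω_s−ω_c) = −78(ω_r−ω_c),  ω_r=0, ω_s=1
Stage 2: 32(1−ω_c) = −78(0−ω_c)  ⇒  110ω_c = 32  ⇒  ω_c = 16/55
  ⇒ ω_c²/ω_s² = 16/55
Coupling ω_s² = ω_s¹ ⇒ overall = 5/2 × 16/55 = 8/11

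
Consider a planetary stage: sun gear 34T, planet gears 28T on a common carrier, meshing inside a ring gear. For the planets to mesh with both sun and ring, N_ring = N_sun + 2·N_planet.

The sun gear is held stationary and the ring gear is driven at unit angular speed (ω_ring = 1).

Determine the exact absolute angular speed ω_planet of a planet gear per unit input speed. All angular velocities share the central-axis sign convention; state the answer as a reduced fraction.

N_ring = 34 + 2·28 = 90
34(ω_s−ω_c) = −90(ω_r−ω_c),  ω_s=0, ω_r=1
34(0−ω_c) = −90(1−ω_c)  ⇒  124ω_c = 90  ⇒  ω_c = 45/62
sun–planet: 34·(0−45/62) = −28·(ω_p−ω_c)  ⇒  ω_p−ω_c = −(34/28)·(-45/62) = 765/868
ω_p = 45/62 + 765/868 = 45/28

45/28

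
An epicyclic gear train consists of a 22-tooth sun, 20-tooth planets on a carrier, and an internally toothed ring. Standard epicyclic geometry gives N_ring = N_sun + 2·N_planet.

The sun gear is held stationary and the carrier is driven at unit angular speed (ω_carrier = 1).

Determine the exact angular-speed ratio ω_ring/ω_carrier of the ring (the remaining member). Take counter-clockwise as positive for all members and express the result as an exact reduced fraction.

N_ring = 22 + 2·20 = 62
22(ω_s−ω_c) = −62(ω_r−ω_c),  ω_s=0, ω_c=1
ω_r = 1 − (22/62)(0−1) = 42/31
ω_r/ω_c = 42/31

42/31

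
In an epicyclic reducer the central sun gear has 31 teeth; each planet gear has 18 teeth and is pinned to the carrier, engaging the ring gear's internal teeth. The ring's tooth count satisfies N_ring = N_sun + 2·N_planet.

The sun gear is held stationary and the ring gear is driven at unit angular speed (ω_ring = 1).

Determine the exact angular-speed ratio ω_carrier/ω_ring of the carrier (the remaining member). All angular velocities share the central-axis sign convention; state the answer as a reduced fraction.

N_ring = 31 + 2·18 = 67
31(ω_s−ω_c) = −67(ω_r−ω_c),  ω_s=0, ω_r=1
31(0−ω_c) = −67(1−ω_c)  ⇒  98ω_c = 67  ⇒  ω_c = 67/98
ω_c/ω_r = 67/98

67/98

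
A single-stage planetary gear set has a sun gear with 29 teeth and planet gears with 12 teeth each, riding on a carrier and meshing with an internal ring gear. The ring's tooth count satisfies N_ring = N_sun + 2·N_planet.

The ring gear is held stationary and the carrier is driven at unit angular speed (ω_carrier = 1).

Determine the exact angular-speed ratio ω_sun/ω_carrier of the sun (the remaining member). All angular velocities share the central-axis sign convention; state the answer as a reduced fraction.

N_ring = 29 + 2·12 = 53
29(ω_s−ω_c) = −53(ω_r−ω_c),  ω_r=0, ω_c=1
ω_s = 1 − (53/29)(0−1) = 82/29
ω_s/ω_c = 82/29

82/29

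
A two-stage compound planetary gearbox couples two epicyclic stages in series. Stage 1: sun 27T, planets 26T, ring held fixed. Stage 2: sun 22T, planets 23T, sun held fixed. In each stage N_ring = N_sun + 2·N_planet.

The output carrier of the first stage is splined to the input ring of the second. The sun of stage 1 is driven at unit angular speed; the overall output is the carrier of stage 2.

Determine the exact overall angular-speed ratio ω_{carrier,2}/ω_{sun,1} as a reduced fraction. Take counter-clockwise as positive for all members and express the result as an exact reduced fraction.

51/265

Stage 1: N_ring = 27 + 2·26 = 79
Stage 1: 27(ω_s−ω_c) = −79(ω_r−ω_c),  ω_r=0, ω_s=1
Stage 1: 27(1−ω_c) = −79(0−ω_c)  ⇒  106ω_c = 27  ⇒  ω_c = 27/106
  ⇒ ω_c¹/ω_s¹ = 27/106
Stage 2: N_ring = 22 + 2·23 = 68
Stage 2: 22(ω_s−ω_c) = −68(ω_r−ω_c),  ω_s=0, ω_r=1
Stage 2: 22(0−ω_c) = −68(1−ω_c)  ⇒  90ω_c = 68  ⇒  ω_c = 34/45
  ⇒ ω_c²/ω_r² = 34/45
Coupling ω_r² = ω_c¹ ⇒ overall = 27/106 × 34/45 = 51/265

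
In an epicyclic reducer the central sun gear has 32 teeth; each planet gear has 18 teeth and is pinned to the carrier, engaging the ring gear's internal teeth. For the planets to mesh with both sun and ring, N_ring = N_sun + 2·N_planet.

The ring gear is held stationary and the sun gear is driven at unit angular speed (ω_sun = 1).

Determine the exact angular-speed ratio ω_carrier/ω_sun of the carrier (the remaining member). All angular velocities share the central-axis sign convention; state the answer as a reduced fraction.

8/25

N_ring = 32 + 2·18 = 68
32(ω_s−ω_c) = −68(ω_r−ω_c),  ω_r=0, ω_s=1
32(1−ω_c) = −68(0−ω_c)  ⇒  100ω_c = 32  ⇒  ω_c = 8/25
ω_c/ω_s = 8/25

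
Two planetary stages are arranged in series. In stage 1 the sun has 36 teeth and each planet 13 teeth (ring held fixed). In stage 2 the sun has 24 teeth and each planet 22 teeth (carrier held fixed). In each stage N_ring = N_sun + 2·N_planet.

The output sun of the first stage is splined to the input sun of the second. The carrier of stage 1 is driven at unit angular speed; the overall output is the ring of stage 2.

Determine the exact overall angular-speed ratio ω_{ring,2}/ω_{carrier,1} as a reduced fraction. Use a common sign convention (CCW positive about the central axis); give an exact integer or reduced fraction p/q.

Stage 1: N_ring = 36 + 2·13 = 62
Stage 1: 36(ω_s−ω_c) = −62(ω_r−ω_c),  ω_r=0, ω_c=1
Stage 1: ω_s = 1 − (62/36)(0−1) = 49/18
  ⇒ ω_s¹/ω_c¹ = 49/18
Stage 2: N_ring = 24 + 2·22 = 68
Stage 2: 24(ω_s−ω_c) = −68(ω_r−ω_c),  ω_c=0, ω_s=1
Stage 2: ω_r = 0 − (24/68)(1−0) = -6/17
  ⇒ ω_r²/ω_s² = -6/17
Coupling ω_s² = ω_s¹ ⇒ overall = 49/18 × -6/17 = -49/51

-49/51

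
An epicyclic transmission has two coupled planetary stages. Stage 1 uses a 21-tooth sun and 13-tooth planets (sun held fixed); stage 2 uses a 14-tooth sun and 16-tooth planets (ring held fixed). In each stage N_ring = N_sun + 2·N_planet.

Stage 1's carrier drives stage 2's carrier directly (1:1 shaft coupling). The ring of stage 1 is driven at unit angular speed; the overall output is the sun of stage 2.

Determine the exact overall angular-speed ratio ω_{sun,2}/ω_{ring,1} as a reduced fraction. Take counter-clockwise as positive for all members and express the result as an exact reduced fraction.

Stage 1: N_ring = 21 + 2·13 = 47
Stage 1: 21(ω_s−ω_c) = −47(ω_r−ω_c),  ω_s=0, ω_r=1
Stage 1: 21(0−ω_c) = −47(1−ω_c)  ⇒  68ω_c = 47  ⇒  ω_c = 47/68
  ⇒ ω_c¹/ω_r¹ = 47/68
Stage 2: N_ring = 14 + 2·16 = 46
Stage 2: 14(ω_s−ω_c) = −46(ω_r−ω_c),  ω_r=0, ω_c=1
Stage 2: ω_s = 1 − (46/14)(0−1) = 30/7
  ⇒ ω_s²/ω_c² = 30/7
Coupling ω_c² = ω_c¹ ⇒ overall = 47/68 × 30/7 = 705/238

705/238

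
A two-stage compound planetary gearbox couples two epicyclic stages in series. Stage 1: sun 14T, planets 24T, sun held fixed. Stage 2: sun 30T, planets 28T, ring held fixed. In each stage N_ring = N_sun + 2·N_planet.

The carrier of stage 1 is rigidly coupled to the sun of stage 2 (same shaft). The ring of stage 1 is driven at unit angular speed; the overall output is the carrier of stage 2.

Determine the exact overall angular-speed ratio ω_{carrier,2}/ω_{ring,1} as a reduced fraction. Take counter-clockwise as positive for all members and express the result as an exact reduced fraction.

465/2204

Stage 1: N_ring = 14 + 2·24 = 62
Stage 1: 14(ω_s−ω_c) = −62(ω_r−ω_c),  ω_s=0, ω_r=1
Stage 1: 14(0−ω_c) = −62(1−ω_c)  ⇒  76ω_c = 62  ⇒  ω_c = 31/38
  ⇒ ω_c¹/ω_r¹ = 31/38
Stage 2: N_ring = 30 + 2·28 = 86
Stage 2: 30(ω_s−ω_c) = −86(ω_r−ω_c),  ω_r=0, ω_s=1
Stage 2: 30(1−ω_c) = −86(0−ω_c)  ⇒  116ω_c = 30  ⇒  ω_c = 15/58
  ⇒ ω_c²/ω_s² = 15/58
Coupling ω_s² = ω_c¹ ⇒ overall = 31/38 × 15/58 = 465/2204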